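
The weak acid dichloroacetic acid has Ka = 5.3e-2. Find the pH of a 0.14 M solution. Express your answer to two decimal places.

pH = 1.20

Cl2CHCOOH ⇌ Cl2CHCOO- + H+
Ka = x²/(0.14 − x) = 5.3 × 10^-2
Here C₀/Ka ≈ 2.64, so the small-x approximation fails. Use the quadratic:
x = [−0.053 + √(0.053² + 0.0297)]/2 = 6.36 × 10^-2 M
pH = −log[H+] = −log(6.36 × 10^-2) = 1.20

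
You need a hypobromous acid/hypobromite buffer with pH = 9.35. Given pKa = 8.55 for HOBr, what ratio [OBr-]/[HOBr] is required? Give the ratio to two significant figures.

ratio = 6.3

pH = pKa + log(r) ⇒ log(r) = 9.35 − 8.55 = +0.80
r = [OBr-]/[HOBr] = 10^(+0.80) = 6.31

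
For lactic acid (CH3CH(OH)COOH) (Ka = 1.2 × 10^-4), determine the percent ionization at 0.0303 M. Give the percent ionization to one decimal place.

CH3CH(OH)COOH ⇌ CH3CH(OH)COO- + H+; let x = [H+] at equilibrium.
Solve x² + 0.00012x − 3.64e-06 = 0 → x = 1.85 × 10^-3 M
Fraction ionized = 1.85 × 10^-3 / 0.0303 = 0.0611 → 6.1%

6.1%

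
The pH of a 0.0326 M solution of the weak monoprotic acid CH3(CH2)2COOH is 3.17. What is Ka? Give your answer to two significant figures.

Ka = 1.4 × 10^-5

[H+] = 10^(-3.17) = 6.76 × 10^-4 M
At equilibrium [HA] = 0.0326 − 6.76 × 10^-4 = 3.19 × 10^-2 M
Ka = [H+][A-]/[HA] = (6.76 × 10^-4)² / 3.19 × 10^-2 = 1.4 × 10^-5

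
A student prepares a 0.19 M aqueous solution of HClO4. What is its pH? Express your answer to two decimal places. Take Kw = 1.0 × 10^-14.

HClO4 is a strong acid and dissociates completely, so [H+] = 0.19 M.
pH = -log(0.19) = 0.72

pH = 0.72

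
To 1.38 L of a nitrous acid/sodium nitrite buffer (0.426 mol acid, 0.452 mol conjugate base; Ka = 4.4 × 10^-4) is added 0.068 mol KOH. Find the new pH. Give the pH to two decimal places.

pH = 3.52

OH- converts HNO2 to NO2-: HNO2 → 0.358 mol, NO2- → 0.52 mol.
pKa = −log(4.4 × 10^-4) = 3.357
pH = pKa + log([A⁻]/[HA]) = 3.357 + log(0.52/0.358) = 3.357 +0.162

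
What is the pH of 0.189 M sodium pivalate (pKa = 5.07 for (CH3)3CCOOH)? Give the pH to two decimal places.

(CH3)3CCOO- is the conjugate base of the weak acid (CH3)3CCOOH.
Ka = 10^(−5.07) = 8.51 × 10^-6
Kb = Kw/Ka = 1.0×10^-14 / 8.51 × 10^-6 = 1.18 × 10^-9
Kb = [OH-]²/(0.189 − [OH-]) = 1.18 × 10^-9
Since Kb ≪ C₀, [OH-] ≈ √(Kb·C₀) = 1.49 × 10^-5 M.
Check: 0.0079% ionized — well under 5%, approximation valid.
pOH = −log(1.49 × 10^-5) = 4.83; pH = 14.00 − 4.83 = 9.17

pH = 9.17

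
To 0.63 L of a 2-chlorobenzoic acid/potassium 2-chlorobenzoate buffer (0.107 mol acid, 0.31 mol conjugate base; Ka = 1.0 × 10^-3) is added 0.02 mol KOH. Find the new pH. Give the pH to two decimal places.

pH = 3.58

OH- converts ClC6H4COOH to ClC6H4COO-: ClC6H4COOH → 0.087 mol, ClC6H4COO- → 0.33 mol.
pKa = −log(1.0 × 10^-3) = 3.000
pH = pKa + log(n_ClC6H4COO-/n_ClC6H4COOH) = 3.000 + log(0.33/0.087) = 3.000 + (+0.579)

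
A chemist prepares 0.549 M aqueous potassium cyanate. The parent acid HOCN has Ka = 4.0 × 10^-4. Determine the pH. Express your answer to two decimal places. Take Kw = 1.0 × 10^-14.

OCN- is the conjugate base of the weak acid HOCN.
Kb = Kw/Ka = 1.0×10^-14 / 4.0 × 10^-4 = 2.50 × 10^-11
From the ICE table, Kb = x²/(0.549 − x) = 2.50 × 10^-11.
Assume x ≪ 0.549: x ≈ √(2.50 × 10^-11 × 0.549) = 3.70 × 10^-6 M
Check: 0.00067% ionized — well under 5%, approximation valid.
pOH = 5.43, so pH = 14.00 − pOH = 8.57

pH = 8.57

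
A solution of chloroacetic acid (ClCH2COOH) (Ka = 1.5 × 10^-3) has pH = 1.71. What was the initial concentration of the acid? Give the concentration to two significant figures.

[H+] = 10^(-1.71) = 1.95 × 10^-2 M = x
Ka = x²/(C₀ − x) ⇒ C₀ = x + x²/Ka
C₀ = 1.95 × 10^-2 + (1.95 × 10^-2)²/(1.5 × 10^-3) = 2.73 × 10^-1 M

C₀ = 2.7 × 10^-1 M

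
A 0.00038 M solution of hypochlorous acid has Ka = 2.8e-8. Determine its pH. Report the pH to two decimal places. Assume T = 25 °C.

HOCl ⇌ OCl- + H+
From the ICE table, Ka = x²/(0.00038 − x) = 2.8 × 10^-8.
Since Ka ≪ C₀, x ≈ √(Ka·C₀) = 3.26 × 10^-6 M.
pH = −log(3.26 × 10^-6) = 5.49

pH = 5.49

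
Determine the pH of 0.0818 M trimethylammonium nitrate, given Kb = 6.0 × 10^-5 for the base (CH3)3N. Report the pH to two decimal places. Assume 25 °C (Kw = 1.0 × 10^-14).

pH = 5.43

(CH3)3NH+ is the conjugate acid of the weak base (CH3)3N.
Ka = Kw/Kb = 1.0×10^-14 / 6.0 × 10^-5 = 1.67 × 10^-10
From the ICE table, Ka = x²/(0.0818 − x) = 1.67 × 10^-10.
Neglecting x in the denominator: x = √(1.67 × 10^-10 × 0.0818) = 3.70 × 10^-6 M
(x/C₀ = 0.0045% < 5%, so the approximation holds.)
pH = −log[H+] = −log(3.70 × 10^-6) = 5.43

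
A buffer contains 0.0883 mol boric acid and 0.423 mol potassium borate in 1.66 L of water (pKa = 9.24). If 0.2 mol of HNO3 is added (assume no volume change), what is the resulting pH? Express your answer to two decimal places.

pH = 9.13

Added H+ converts B(OH)4- to B(OH)3: B(OH)3 → 0.288 mol, B(OH)4- → 0.223 mol.
pH = pKa + log(n_B(OH)4-/n_B(OH)3) = 9.24 + log(0.223/0.288) = 9.24 + (-0.111)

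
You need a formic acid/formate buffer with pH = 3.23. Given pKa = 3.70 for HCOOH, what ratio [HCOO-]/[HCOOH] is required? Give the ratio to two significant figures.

pH = pKa + log(r) ⇒ log(r) = 3.23 − 3.70 = -0.47
r = [HCOO-]/[HCOOH] = 10^(-0.47) = 0.339

ratio = 0.34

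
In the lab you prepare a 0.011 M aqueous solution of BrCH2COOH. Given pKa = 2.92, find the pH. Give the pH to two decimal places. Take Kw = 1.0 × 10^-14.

pH = 2.51

BrCH2COOH ⇌ BrCH2COO- + H+
Ka = 10^(−2.92) = 1.20 × 10^-3
Ka = x²/(0.011 − x) = 1.20 × 10^-3
Here C₀/Ka ≈ 9.17, so the small-x approximation fails. Use the quadratic:
x = (−Ka + √(Ka² + 4·Ka·C₀))/2 = 3.08 × 10^-3 M
pH = −log(3.08 × 10^-3) = 2.51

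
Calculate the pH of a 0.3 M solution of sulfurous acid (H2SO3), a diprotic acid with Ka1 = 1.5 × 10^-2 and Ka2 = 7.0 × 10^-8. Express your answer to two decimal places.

pH = 1.22

Since Ka1 ≫ Ka2, the first ionization dominates [H+].
Ka1 = x²/(0.3 − x) = 1.5 × 10^-2
Solving the quadratic: x = (−Ka1 + √(Ka1² + 4·Ka1·C₀))/2 = 6.00 × 10^-2 M
pH = −log(6.00 × 10^-2) = 1.22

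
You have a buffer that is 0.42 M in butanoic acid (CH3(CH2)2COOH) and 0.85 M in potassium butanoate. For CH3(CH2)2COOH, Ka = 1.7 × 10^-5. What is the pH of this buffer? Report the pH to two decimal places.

pKa = −log(1.7 × 10^-5) = 4.770
Henderson–Hasselbalch: pH = pKa + log([CH3(CH2)2COO-]/[CH3(CH2)2COOH]) = 4.770 + log(0.85/0.42)
pH = 4.770 + (+0.306) = 5.08

pH = 5.08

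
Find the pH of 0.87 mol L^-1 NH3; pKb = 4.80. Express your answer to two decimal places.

NH3 + H2O ⇌ NH4+ + OH-
Kb = 10^(−4.80) = 1.58 × 10^-5
Let x = [OH-] at equilibrium. Kb = x²/(0.87 − x).
Neglecting x in the denominator: x = √(1.58 × 10^-5 × 0.87) = 3.71 × 10^-3 M
pOH = 2.43, so pH = 14.00 − pOH = 11.57

pH = 11.57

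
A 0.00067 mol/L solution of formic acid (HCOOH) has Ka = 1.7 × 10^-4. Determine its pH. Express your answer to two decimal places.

pH = 3.58

HCOOH ⇌ HCOO- + H+
From the ICE table, Ka = [H+]²/(0.00067 − [H+]) = 1.7 × 10^-4.
Here C₀/Ka ≈ 3.94, so the small-[H+] approximation fails. Use the quadratic:
[H+] = [−0.00017 + √(0.00017² + 4.56e-07)]/2 = 2.63 × 10^-4 M
pH = −log[H+] = −log(2.63 × 10^-4) = 3.58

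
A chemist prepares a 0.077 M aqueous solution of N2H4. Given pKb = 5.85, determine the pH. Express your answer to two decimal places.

pH = 10.52

N2H4 + H2O ⇌ N2H5+ + OH-
Kb = 10^(−5.85) = 1.41 × 10^-6
From the ICE table, Kb = [OH-]²/(0.077 − [OH-]) = 1.41 × 10^-6.
Assume [OH-] ≪ 0.077: [OH-] ≈ √(1.41 × 10^-6 × 0.077) = 3.29 × 10^-4 M
([OH-]/C₀ = 0.43% < 5%, so the approximation holds.)
pOH = −log(3.29 × 10^-4) = 3.48; pH = 14.00 − 3.48 = 10.52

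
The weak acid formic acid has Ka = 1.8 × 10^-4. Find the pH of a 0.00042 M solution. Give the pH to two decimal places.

HCOOH ⇌ HCOO- + H+
From the ICE table, Ka = x²/(0.00042 − x) = 1.8 × 10^-4.
The 5% rule fails; solving x² + Ka·x − Ka·C₀ = 0 exactly:
x = (−Ka + √(Ka² + 4·Ka·C₀))/2 = 1.99 × 10^-4 M
pH = −log[H+] = −log(1.99 × 10^-4) = 3.70

pH = 3.70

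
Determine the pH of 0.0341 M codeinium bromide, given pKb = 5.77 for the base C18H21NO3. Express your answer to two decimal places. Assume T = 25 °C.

C18H22NO3+ is the conjugate acid of the weak base C18H21NO3.
Kb = 10^(−5.77) = 1.70 × 10^-6
Ka = Kw/Kb = 1.0×10^-14 / 1.70 × 10^-6 = 5.88 × 10^-9
Ka = [H+]²/(0.0341 − [H+]) = 5.88 × 10^-9
Assume [H+] ≪ 0.0341: [H+] ≈ √(5.88 × 10^-9 × 0.0341) = 1.42 × 10^-5 M
([H+]/C₀ = 0.042% < 5%, so the approximation holds.)
pH = −log[H+] = −log(1.42 × 10^-5) = 4.85

pH = 4.85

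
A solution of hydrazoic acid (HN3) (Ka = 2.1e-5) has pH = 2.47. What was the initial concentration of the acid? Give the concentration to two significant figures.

C₀ = 5.5 × 10^-1 M

[H+] = 10^(-2.47) = 3.39 × 10^-3 M = x
Ka = x²/(C₀ − x) ⇒ C₀ = x + x²/Ka
C₀ = 3.39 × 10^-3 + (3.39 × 10^-3)²/(2.1 × 10^-5) = 5.51 × 10^-1 M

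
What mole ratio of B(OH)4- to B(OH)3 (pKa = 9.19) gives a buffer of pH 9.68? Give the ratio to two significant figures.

ratio = 3.1

pH = pKa + log(r) ⇒ log(r) = 9.68 − 9.19 = +0.49
r = [B(OH)4-]/[B(OH)3] = 10^(+0.49) = 3.09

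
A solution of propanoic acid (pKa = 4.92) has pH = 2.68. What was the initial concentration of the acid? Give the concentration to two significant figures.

C₀ = 3.7 × 10^-1 M

[H+] = 10^(-2.68) = 2.09 × 10^-3 M = x
Ka = 10^(−4.92) = 1.20 × 10^-5
Ka = x²/(C₀ − x) ⇒ C₀ = x + x²/Ka
C₀ = 2.09 × 10^-3 + (2.09 × 10^-3)²/(1.20 × 10^-5) = 3.66 × 10^-1 M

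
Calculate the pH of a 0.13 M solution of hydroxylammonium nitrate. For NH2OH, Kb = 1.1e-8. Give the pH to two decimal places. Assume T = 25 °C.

NH3OH+ is the conjugate acid of the weak base NH2OH.
Ka = Kw/Kb = 1.0×10^-14 / 1.1 × 10^-8 = 9.09 × 10^-7
Ka = [H+]²/(0.13 − [H+]) = 9.09 × 10^-7
Assume [H+] ≪ 0.13: [H+] ≈ √(9.09 × 10^-7 × 0.13) = 3.44 × 10^-4 M
pH = −log[H+] = −log(3.44 × 10^-4) = 3.46

pH = 3.46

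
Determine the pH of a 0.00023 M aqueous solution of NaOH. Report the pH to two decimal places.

pH = 10.36

NaOH is a strong base; [OH-] = 0.00023 M.
pOH = -log(0.00023) = 3.64
pH = 14.00 - 3.64 = 10.36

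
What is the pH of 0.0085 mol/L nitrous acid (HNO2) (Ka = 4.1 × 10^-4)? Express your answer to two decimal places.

pH = 2.78

HNO2 ⇌ NO2- + H+
Let x = [H+] at equilibrium. Ka = x²/(0.0085 − x).
Here C₀/Ka ≈ 20.7, so the small-x approximation fails. Use the quadratic:
x = [−0.00041 + √(0.00041² + 1.39e-05)]/2 = 1.67 × 10^-3 M
pH = −log(1.67 × 10^-3) = 2.78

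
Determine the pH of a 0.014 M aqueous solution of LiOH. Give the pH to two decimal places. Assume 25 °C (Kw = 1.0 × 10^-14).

LiOH is a strong base; [OH-] = 0.014 M.
pOH = -log(0.014) = 1.85
pH = 14.00 - 1.85 = 12.15

pH = 12.15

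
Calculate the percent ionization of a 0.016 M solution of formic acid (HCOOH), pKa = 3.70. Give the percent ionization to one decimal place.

HCOOH ⇌ HCOO- + H+; let x = [H+] at equilibrium.
Ka = 10^(−3.70) = 2.00 × 10^-4
Ka = x²/(C₀ − x); solving the quadratic gives x = 1.69 × 10^-3 M.
% ionization = x/C₀ × 100% = 1.69 × 10^-3/0.016 × 100% = 10.6%

10.6%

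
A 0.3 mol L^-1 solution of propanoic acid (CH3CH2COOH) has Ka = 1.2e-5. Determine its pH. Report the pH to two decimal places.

pH = 2.72

CH3CH2COOH ⇌ CH3CH2COO- + H+
From the ICE table, Ka = x²/(0.3 − x) = 1.2 × 10^-5.
Since Ka ≪ C₀, x ≈ √(Ka·C₀) = 1.90 × 10^-3 M.
pH = −log[H+] = −log(1.90 × 10^-3) = 2.72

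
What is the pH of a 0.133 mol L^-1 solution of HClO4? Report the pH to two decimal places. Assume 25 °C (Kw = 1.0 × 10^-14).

HClO4 is a strong acid and dissociates completely, so [H+] = 0.133 M.
pH = -log(0.133) = 0.88

pH = 0.88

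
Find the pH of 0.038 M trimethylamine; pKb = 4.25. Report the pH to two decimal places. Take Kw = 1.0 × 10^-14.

(CH3)3N + H2O ⇌ (CH3)3NH+ + OH-
Kb = 10^(−4.25) = 5.62 × 10^-5
Kb = [OH-]²/(0.038 − [OH-]) = 5.62 × 10^-5
Assume [OH-] ≪ 0.038: [OH-] ≈ √(5.62 × 10^-5 × 0.038) = 1.46 × 10^-3 M
Check: 3.8% ionized — well under 5%, approximation valid.
pOH = −log(1.46 × 10^-3) = 2.84; pH = 14.00 − 2.84 = 11.16

pH = 11.16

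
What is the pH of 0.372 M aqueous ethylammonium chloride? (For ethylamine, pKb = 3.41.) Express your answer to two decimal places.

pH = 5.51

C2H5NH3+ is the conjugate acid of the weak base C2H5NH2.
Kb = 10^(−3.41) = 3.89 × 10^-4
Ka = Kw/Kb = 1.0×10^-14 / 3.89 × 10^-4 = 2.57 × 10^-11
Ka = [H+]²/(0.372 − [H+]) = 2.57 × 10^-11
Since Ka ≪ C₀, [H+] ≈ √(Ka·C₀) = 3.09 × 10^-6 M.
([H+]/C₀ = 0.00083% < 5%, so the approximation holds.)
pH = −log(3.09 × 10^-6) = 5.51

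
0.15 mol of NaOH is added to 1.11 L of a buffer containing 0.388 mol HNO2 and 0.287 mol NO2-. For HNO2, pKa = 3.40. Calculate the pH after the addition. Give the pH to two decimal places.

After neutralization: n(HNO2) = 0.238 mol, n(NO2-) = 0.437 mol.
Henderson–Hasselbalch with mole ratio 0.437/0.238: pH = 3.40 + (+0.264)

pH = 3.66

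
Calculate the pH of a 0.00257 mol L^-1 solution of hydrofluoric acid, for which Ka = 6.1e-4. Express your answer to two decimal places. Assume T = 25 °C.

pH = 3.01

HF ⇌ F- + H+
From the ICE table, Ka = [H+]²/(0.00257 − [H+]) = 6.1 × 10^-4.
[H+] is not negligible relative to C₀; solve [H+]² + 0.00061·[H+] − 1.57e-06 = 0.
[H+] = (−Ka + √(Ka² + 4·Ka·C₀))/2 = 9.84 × 10^-4 M
pH = −log[H+] = −log(9.84 × 10^-4) = 3.01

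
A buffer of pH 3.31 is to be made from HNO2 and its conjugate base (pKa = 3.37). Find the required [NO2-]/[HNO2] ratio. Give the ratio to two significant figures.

ratio = 0.87

pH = pKa + log(r) ⇒ log(r) = 3.31 − 3.37 = -0.06
r = [NO2-]/[HNO2] = 10^(-0.06) = 0.871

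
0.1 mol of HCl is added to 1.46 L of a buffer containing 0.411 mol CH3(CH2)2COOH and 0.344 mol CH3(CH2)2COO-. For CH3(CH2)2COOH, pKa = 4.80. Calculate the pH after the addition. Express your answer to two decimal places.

pH = 4.48

After neutralization: n(CH3(CH2)2COOH) = 0.511 mol, n(CH3(CH2)2COO-) = 0.244 mol.
Henderson–Hasselbalch with mole ratio 0.244/0.511: pH = 4.80 + (-0.321)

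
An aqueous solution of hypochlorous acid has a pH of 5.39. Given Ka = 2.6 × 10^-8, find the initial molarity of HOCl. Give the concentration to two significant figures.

[H+] = 10^(-5.39) = 4.07 × 10^-6 M = x
Ka = x²/(C₀ − x) ⇒ C₀ = x + x²/Ka
C₀ = 4.07 × 10^-6 + (4.07 × 10^-6)²/(2.6 × 10^-8) = 6.41 × 10^-4 M

C₀ = 6.4 × 10^-4 M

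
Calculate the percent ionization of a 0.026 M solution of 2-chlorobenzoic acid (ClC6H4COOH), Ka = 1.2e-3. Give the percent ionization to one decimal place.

ClC6H4COOH ⇌ ClC6H4COO- + H+; let x = [H+] at equilibrium.
Solve x² + 0.0012x − 3.12e-05 = 0 → x = 5.02 × 10^-3 M
Fraction ionized = 5.02 × 10^-3 / 0.026 = 0.1931 → 19.3%

19.3%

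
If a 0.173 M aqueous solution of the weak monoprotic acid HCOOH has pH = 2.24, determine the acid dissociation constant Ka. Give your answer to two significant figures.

Ka = 2.0 × 10^-4

[H+] = 10^(-2.24) = 5.75 × 10^-3 M
At equilibrium [HA] = 0.173 − 5.75 × 10^-3 = 1.67 × 10^-1 M
Ka = [H+][A-]/[HA] = (5.75 × 10^-3)² / 1.67 × 10^-1 = 2.0 × 10^-4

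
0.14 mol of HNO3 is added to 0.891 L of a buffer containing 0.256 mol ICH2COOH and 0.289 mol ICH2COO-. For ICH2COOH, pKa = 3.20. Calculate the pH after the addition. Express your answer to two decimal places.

pH = 2.78

After neutralization: n(ICH2COOH) = 0.396 mol, n(ICH2COO-) = 0.149 mol.
pH = pKa + log(n_ICH2COO-/n_ICH2COOH) = 3.20 + log(0.149/0.396) = 3.20 + (-0.425)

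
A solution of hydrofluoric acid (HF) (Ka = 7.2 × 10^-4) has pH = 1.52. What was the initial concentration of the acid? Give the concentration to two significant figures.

C₀ = 1.3 M

[H+] = 10^(-1.52) = 3.02 × 10^-2 M = x
Ka = x²/(C₀ − x) ⇒ C₀ = x + x²/Ka
C₀ = 3.02 × 10^-2 + (3.02 × 10^-2)²/(7.2 × 10^-4) = 1.30 M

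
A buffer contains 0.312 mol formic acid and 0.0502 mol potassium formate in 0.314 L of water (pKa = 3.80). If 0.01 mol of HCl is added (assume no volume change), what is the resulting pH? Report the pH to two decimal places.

After neutralization: n(HCOOH) = 0.322 mol, n(HCOO-) = 0.0402 mol.
pH = pKa + log(n_HCOO-/n_HCOOH) = 3.80 + log(0.0402/0.322) = 3.80 + (-0.904)

pH = 2.90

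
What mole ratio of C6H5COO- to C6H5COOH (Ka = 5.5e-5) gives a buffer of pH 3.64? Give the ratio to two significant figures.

ratio = 0.24

pKa = -log(5.5 × 10^-5) = 4.260
pH = pKa + log(r) ⇒ log(r) = 3.64 − 4.260 = -0.620
r = [C6H5COO-]/[C6H5COOH] = 10^(-0.620) = 0.24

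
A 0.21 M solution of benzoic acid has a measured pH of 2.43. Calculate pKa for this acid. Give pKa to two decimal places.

[H+] = 10^(-2.43) = 3.72 × 10^-3 M
At equilibrium [HA] = 0.21 − 3.72 × 10^-3 = 2.06 × 10^-1 M
Ka = [H+][A-]/[HA] = (3.72 × 10^-3)² / 2.06 × 10^-1 = 6.72 × 10^-5
pKa = -log(6.72 × 10^-5) = 4.17

pKa = 4.17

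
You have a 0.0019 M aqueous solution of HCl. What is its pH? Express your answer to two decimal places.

pH = 2.72

HCl is a strong acid and dissociates completely, so [H+] = 0.0019 M.
pH = -log(0.0019) = 2.72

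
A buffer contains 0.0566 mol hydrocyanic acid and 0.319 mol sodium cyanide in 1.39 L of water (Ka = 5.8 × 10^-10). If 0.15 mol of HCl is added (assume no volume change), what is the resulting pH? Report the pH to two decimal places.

After neutralization: n(HCN) = 0.207 mol, n(CN-) = 0.169 mol.
pKa = −log(5.8 × 10^-10) = 9.237
Henderson–Hasselbalch with mole ratio 0.169/0.207: pH = 9.237 + (-0.088)

pH = 9.15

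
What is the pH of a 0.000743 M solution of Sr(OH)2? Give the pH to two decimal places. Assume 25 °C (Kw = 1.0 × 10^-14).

Sr(OH)2 is a strong base (each formula unit releases 2 OH-); [OH-] = 0.00149 M.
pOH = -log(0.00149) = 2.83
pH = 14.00 - 2.83 = 11.17

pH = 11.17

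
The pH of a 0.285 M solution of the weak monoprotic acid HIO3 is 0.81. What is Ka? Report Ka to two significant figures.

Ka = 1.8 × 10^-1

[H+] = 10^(-0.81) = 1.55 × 10^-1 M
At equilibrium [HA] = 0.285 − 1.55 × 10^-1 = 1.30 × 10^-1 M
Ka = [H+][A-]/[HA] = (1.55 × 10^-1)² / 1.30 × 10^-1 = 1.8 × 10^-1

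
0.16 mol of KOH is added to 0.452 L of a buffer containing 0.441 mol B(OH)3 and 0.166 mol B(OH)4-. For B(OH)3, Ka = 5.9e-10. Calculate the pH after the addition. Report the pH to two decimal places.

OH- converts B(OH)3 to B(OH)4-: B(OH)3 → 0.281 mol, B(OH)4- → 0.326 mol.
pKa = −log(5.9 × 10^-10) = 9.229
pH = pKa + log(n_B(OH)4-/n_B(OH)3) = 9.229 + log(0.326/0.281) = 9.229 + (+0.065)

pH = 9.29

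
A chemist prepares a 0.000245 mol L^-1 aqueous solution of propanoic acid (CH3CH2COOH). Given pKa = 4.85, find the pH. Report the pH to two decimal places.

pH = 4.28

CH3CH2COOH ⇌ CH3CH2COO- + H+
Ka = 10^(−4.85) = 1.41 × 10^-5
Ka = [H+]²/(0.000245 − [H+]) = 1.41 × 10^-5
Here C₀/Ka ≈ 17.4, so the small-[H+] approximation fails. Use the quadratic:
[H+] = [−1.41e-05 + √(1.41e-05² + 1.38e-08)]/2 = 5.21 × 10^-5 M
pH = −log(5.21 × 10^-5) = 4.28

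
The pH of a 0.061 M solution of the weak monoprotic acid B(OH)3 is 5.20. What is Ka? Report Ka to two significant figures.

Ka = 6.5 × 10^-10

[H+] = 10^(-5.20) = 6.31 × 10^-6 M
At equilibrium [HA] = 0.061 − 6.31 × 10^-6 = 6.10 × 10^-2 M
Ka = [H+][A-]/[HA] = (6.31 × 10^-6)² / 6.10 × 10^-2 = 6.5 × 10^-10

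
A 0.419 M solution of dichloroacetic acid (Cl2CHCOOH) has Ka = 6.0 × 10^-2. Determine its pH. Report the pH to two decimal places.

pH = 0.88

Cl2CHCOOH ⇌ Cl2CHCOO- + H+
Ka = [H+]²/(0.419 − [H+]) = 6.0 × 10^-2
[H+] is not negligible relative to C₀; solve [H+]² + 0.06·[H+] − 0.0251 = 0.
[H+] = [−0.06 + √(0.06² + 0.101)]/2 = 1.31 × 10^-1 M
pH = −log[H+] = −log(1.31 × 10^-1) = 0.88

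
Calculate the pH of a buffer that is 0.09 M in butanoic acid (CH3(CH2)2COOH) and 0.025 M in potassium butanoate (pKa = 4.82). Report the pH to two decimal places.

Henderson–Hasselbalch: pH = pKa + log([CH3(CH2)2COO-]/[CH3(CH2)2COOH]) = 4.82 + log(0.025/0.09)
pH = 4.82 + (-0.556) = 4.26

pH = 4.26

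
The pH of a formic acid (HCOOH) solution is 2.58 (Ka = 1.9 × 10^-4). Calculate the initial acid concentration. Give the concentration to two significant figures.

C₀ = 3.9 × 10^-2 M

[H+] = 10^(-2.58) = 2.63 × 10^-3 M = x
Ka = x²/(C₀ − x) ⇒ C₀ = x + x²/Ka
C₀ = 2.63 × 10^-3 + (2.63 × 10^-3)²/(1.9 × 10^-4) = 3.90 × 10^-2 M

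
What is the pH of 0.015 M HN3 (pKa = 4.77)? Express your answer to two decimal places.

HN3 ⇌ N3- + H+
Ka = 10^(−4.77) = 1.70 × 10^-5
Ka = [H+]²/(0.015 − [H+]) = 1.70 × 10^-5
Neglecting [H+] in the denominator: [H+] = √(1.70 × 10^-5 × 0.015) = 5.05 × 10^-4 M
Check: 3.4% ionized — well under 5%, approximation valid.
pH = −log[H+] = −log(5.05 × 10^-4) = 3.30

pH = 3.30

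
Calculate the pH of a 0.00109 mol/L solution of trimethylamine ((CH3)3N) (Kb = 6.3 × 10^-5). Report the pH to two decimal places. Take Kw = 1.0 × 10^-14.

pH = 10.37

(CH3)3N + H2O ⇌ (CH3)3NH+ + OH-
From the ICE table, Kb = [OH-]²/(0.00109 − [OH-]) = 6.3 × 10^-5.
Here C₀/Kb ≈ 17.3, so the small-[OH-] approximation fails. Use the quadratic:
[OH-] = (−Kb + √(Kb² + 4·Kb·C₀))/2 = 2.32 × 10^-4 M
pOH = 3.63, so pH = 14.00 − pOH = 10.37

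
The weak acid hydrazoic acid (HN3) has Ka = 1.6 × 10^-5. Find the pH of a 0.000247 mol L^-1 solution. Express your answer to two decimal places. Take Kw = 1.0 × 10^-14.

pH = 4.26

HN3 ⇌ N3- + H+
From the ICE table, Ka = x²/(0.000247 − x) = 1.6 × 10^-5.
The 5% rule fails; solving x² + Ka·x − Ka·C₀ = 0 exactly:
x = (−Ka + √(Ka² + 4·Ka·C₀))/2 = 5.54 × 10^-5 M
pH = −log[H+] = −log(5.54 × 10^-5) = 4.26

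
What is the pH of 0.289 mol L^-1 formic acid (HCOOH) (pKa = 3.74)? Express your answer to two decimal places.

pH = 2.14

HCOOH ⇌ HCOO- + H+
Ka = 10^(−3.74) = 1.82 × 10^-4
Ka = x²/(0.289 − x) = 1.82 × 10^-4
Neglecting x in the denominator: x = √(1.82 × 10^-4 × 0.289) = 7.25 × 10^-3 M
pH = −log(7.25 × 10^-3) = 2.14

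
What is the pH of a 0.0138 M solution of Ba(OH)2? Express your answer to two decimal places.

pH = 12.44

Ba(OH)2 is a strong base (each formula unit releases 2 OH-); [OH-] = 0.0276 M.
pOH = -log(0.0276) = 1.56
pH = 14.00 - 1.56 = 12.44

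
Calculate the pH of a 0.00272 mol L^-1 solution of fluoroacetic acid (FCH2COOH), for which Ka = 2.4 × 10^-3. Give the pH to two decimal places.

FCH2COOH ⇌ FCH2COO- + H+
Let x = [H+] at equilibrium. Ka = x²/(0.00272 − x).
Here C₀/Ka ≈ 1.13, so the small-x approximation fails. Use the quadratic:
x = [−0.0024 + √(0.0024² + 2.61e-05)]/2 = 1.62 × 10^-3 M
pH = −log[H+] = −log(1.62 × 10^-3) = 2.79

pH = 2.79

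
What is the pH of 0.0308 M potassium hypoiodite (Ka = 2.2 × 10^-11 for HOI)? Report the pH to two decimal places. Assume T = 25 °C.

OI- is the conjugate base of the weak acid HOI.
Kb = Kw/Ka = 1.0×10^-14 / 2.2 × 10^-11 = 4.55 × 10^-4
Let x = [OH-] at equilibrium. Kb = x²/(0.0308 − x).
The 5% rule fails; solving x² + Kb·x − Kb·C₀ = 0 exactly:
x = (−Kb + √(Kb² + 4·Kb·C₀))/2 = 3.52 × 10^-3 M
pOH = −log(3.52 × 10^-3) = 2.45; pH = 14.00 − 2.45 = 11.55

pH = 11.55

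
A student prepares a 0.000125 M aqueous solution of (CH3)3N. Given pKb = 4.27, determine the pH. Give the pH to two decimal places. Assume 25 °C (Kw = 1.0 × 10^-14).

(CH3)3N + H2O ⇌ (CH3)3NH+ + OH-
Kb = 10^(−4.27) = 5.37 × 10^-5
Kb = [OH-]²/(0.000125 − [OH-]) = 5.37 × 10^-5
The 5% rule fails; solving [OH-]² + Kb·[OH-] − Kb·C₀ = 0 exactly:
[OH-] = (−Kb + √(Kb² + 4·Kb·C₀))/2 = 5.94 × 10^-5 M
pOH = 4.23, so pH = 14.00 − pOH = 9.77

pH = 9.77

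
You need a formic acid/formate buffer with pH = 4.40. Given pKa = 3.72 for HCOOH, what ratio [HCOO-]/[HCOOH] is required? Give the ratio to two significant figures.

ratio = 4.8

pH = pKa + log(r) ⇒ log(r) = 4.40 − 3.72 = +0.68
r = [HCOO-]/[HCOOH] = 10^(+0.68) = 4.79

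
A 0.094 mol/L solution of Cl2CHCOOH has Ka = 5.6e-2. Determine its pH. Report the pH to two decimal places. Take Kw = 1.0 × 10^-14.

pH = 1.30

Cl2CHCOOH ⇌ Cl2CHCOO- + H+
Ka = [H+]²/(0.094 − [H+]) = 5.6 × 10^-2
[H+] is not negligible relative to C₀; solve [H+]² + 0.056·[H+] − 0.00526 = 0.
[H+] = [−0.056 + √(0.056² + 0.0211)]/2 = 4.98 × 10^-2 M
pH = −log[H+] = −log(4.98 × 10^-2) = 1.30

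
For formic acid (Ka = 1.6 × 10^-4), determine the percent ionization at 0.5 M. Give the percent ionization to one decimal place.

1.8%

HCOOH ⇌ HCOO- + H+; let x = [H+] at equilibrium.
x ≈ √(Ka·C₀) = √(1.6 × 10^-4 × 0.5) = 8.94 × 10^-3 M
Fraction ionized = 8.94 × 10^-3 / 0.5 = 0.0179 → 1.8%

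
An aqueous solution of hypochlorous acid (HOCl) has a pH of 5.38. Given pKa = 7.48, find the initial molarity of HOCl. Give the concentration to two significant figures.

[H+] = 10^(-5.38) = 4.17 × 10^-6 M = x
Ka = 10^(−7.48) = 3.31 × 10^-8
Ka = x²/(C₀ − x) ⇒ C₀ = x + x²/Ka
C₀ = 4.17 × 10^-6 + (4.17 × 10^-6)²/(3.31 × 10^-8) = 5.30 × 10^-4 M

C₀ = 5.3 × 10^-4 M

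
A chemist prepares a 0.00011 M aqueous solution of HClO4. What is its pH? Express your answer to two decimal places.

HClO4 is a strong acid and dissociates completely, so [H+] = 0.00011 M.
pH = -log(0.00011) = 3.96

pH = 3.96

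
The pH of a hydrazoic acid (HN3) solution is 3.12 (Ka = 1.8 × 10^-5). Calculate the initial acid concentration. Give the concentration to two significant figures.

C₀ = 3.3 × 10^-2 M

[H+] = 10^(-3.12) = 7.59 × 10^-4 M = x
Ka = x²/(C₀ − x) ⇒ C₀ = x + x²/Ka
C₀ = 7.59 × 10^-4 + (7.59 × 10^-4)²/(1.8 × 10^-5) = 3.28 × 10^-2 M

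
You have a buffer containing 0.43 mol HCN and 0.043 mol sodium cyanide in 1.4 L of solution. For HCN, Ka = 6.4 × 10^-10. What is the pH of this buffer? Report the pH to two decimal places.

pKa = −log(6.4 × 10^-10) = 9.194
Henderson–Hasselbalch: pH = pKa + log([CN-]/[HCN]) = 9.194 + log(0.043/0.43)
pH = 9.194 + (-1.000) = 8.19

pH = 8.19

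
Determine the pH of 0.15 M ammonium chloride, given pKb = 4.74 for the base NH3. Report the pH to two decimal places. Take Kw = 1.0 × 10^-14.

pH = 5.04

NH4+ is the conjugate acid of the weak base NH3.
Kb = 10^(−4.74) = 1.82 × 10^-5
Ka = Kw/Kb = 1.0×10^-14 / 1.82 × 10^-5 = 5.49 × 10^-10
From the ICE table, Ka = [H+]²/(0.15 − [H+]) = 5.49 × 10^-10.
Neglecting [H+] in the denominator: [H+] = √(5.49 × 10^-10 × 0.15) = 9.07 × 10^-6 M
pH = −log(9.07 × 10^-6) = 5.04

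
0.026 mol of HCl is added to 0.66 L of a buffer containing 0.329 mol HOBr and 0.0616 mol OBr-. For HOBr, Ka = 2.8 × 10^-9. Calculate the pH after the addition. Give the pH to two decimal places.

Added H+ converts OBr- to HOBr: HOBr → 0.355 mol, OBr- → 0.0356 mol.
pKa = −log(2.8 × 10^-9) = 8.553
Henderson–Hasselbalch with mole ratio 0.0356/0.355: pH = 8.553 + (-0.999)

pH = 7.55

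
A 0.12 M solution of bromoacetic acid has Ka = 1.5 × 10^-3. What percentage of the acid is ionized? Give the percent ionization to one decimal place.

10.6%

BrCH2COOH ⇌ BrCH2COO- + H+; let x = [H+] at equilibrium.
Ka = x²/(C₀ − x); solving the quadratic gives x = 1.27 × 10^-2 M.
% ionization = x/C₀ × 100% = 1.27 × 10^-2/0.12 × 100% = 10.6%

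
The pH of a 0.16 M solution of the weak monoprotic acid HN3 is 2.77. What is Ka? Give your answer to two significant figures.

[H+] = 10^(-2.77) = 1.70 × 10^-3 M
At equilibrium [HA] = 0.16 − 1.70 × 10^-3 = 1.58 × 10^-1 M
Ka = [H+][A-]/[HA] = (1.70 × 10^-3)² / 1.58 × 10^-1 = 1.8 × 10^-5

Ka = 1.8 × 10^-5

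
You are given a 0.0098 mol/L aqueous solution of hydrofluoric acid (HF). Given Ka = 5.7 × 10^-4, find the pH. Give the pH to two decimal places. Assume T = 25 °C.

pH = 2.68

HF ⇌ F- + H+
From the ICE table, Ka = [H+]²/(0.0098 − [H+]) = 5.7 × 10^-4.
[H+] is not negligible relative to C₀; solve [H+]² + 0.00057·[H+] − 5.59e-06 = 0.
[H+] = (−Ka + √(Ka² + 4·Ka·C₀))/2 = 2.10 × 10^-3 M
pH = −log[H+] = −log(2.10 × 10^-3) = 2.68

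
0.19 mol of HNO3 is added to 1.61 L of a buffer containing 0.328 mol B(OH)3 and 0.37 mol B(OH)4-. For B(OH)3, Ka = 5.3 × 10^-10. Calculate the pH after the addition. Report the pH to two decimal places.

pH = 8.82

After neutralization: n(B(OH)3) = 0.518 mol, n(B(OH)4-) = 0.18 mol.
pKa = −log(5.3 × 10^-10) = 9.276
pH = pKa + log(n_B(OH)4-/n_B(OH)3) = 9.276 + log(0.18/0.518) = 9.276 + (-0.459)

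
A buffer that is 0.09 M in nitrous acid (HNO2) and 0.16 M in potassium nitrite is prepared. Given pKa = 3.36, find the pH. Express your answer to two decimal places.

Using pH = pKa + log([base]/[acid]) with [base]/[acid] = 0.16/0.09:
pH = 3.36 + (+0.250) = 3.61

pH = 3.61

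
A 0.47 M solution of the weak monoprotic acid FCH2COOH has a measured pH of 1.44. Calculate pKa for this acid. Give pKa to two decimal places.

pKa = 2.52

[H+] = 10^(-1.44) = 3.63 × 10^-2 M
At equilibrium [HA] = 0.47 − 3.63 × 10^-2 = 4.34 × 10^-1 M
Ka = [H+][A-]/[HA] = (3.63 × 10^-2)² / 4.34 × 10^-1 = 3.04 × 10^-3
pKa = -log(3.04 × 10^-3) = 2.52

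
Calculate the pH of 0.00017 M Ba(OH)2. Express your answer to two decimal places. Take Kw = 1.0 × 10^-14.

pH = 10.53

Ba(OH)2 is a strong base (each formula unit releases 2 OH-); [OH-] = 0.00034 M.
pOH = -log(0.00034) = 3.47
pH = 14.00 - 3.47 = 10.53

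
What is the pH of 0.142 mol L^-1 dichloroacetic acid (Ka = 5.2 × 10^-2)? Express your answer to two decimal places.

pH = 1.20

Cl2CHCOOH ⇌ Cl2CHCOO- + H+
Let x = [H+] at equilibrium. Ka = x²/(0.142 − x).
x is not negligible relative to C₀; solve x² + 0.052·x − 0.00738 = 0.
x = (−Ka + √(Ka² + 4·Ka·C₀))/2 = 6.38 × 10^-2 M
pH = −log[H+] = −log(6.38 × 10^-2) = 1.20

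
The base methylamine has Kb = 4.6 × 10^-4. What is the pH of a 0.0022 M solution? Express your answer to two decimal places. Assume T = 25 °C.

CH3NH2 + H2O ⇌ CH3NH3+ + OH-
From the ICE table, Kb = [OH-]²/(0.0022 − [OH-]) = 4.6 × 10^-4.
Here C₀/Kb ≈ 4.78, so the small-[OH-] approximation fails. Use the quadratic:
[OH-] = (−Kb + √(Kb² + 4·Kb·C₀))/2 = 8.02 × 10^-4 M
pOH = 3.10, so pH = 14.00 − pOH = 10.90

pH = 10.90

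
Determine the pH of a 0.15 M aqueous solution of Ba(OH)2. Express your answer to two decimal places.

Ba(OH)2 is a strong base (each formula unit releases 2 OH-); [OH-] = 0.3 M.
pOH = -log(0.3) = 0.52
pH = 14.00 - 0.52 = 13.48

pH = 13.48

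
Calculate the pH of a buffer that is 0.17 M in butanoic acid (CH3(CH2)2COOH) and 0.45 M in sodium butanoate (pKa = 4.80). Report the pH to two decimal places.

Using pH = pKa + log([base]/[acid]) with [base]/[acid] = 0.45/0.17:
pH = 4.80 + (+0.423) = 5.22

pH = 5.22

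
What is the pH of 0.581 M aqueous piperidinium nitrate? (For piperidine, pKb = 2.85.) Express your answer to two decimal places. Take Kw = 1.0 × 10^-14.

pH = 5.69

C5H10NH2+ is the conjugate acid of the weak base C5H10NH.
Kb = 10^(−2.85) = 1.41 × 10^-3
Ka = Kw/Kb = 1.0×10^-14 / 1.41 × 10^-3 = 7.09 × 10^-12
Ka = x²/(0.581 − x) = 7.09 × 10^-12
Since Ka ≪ C₀, x ≈ √(Ka·C₀) = 2.03 × 10^-6 M.
(x/C₀ = 0.00035% < 5%, so the approximation holds.)
pH = −log(2.03 × 10^-6) = 5.69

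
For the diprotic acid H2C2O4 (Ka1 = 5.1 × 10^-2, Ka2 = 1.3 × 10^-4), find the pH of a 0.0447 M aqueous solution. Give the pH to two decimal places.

pH = 1.54

Since Ka1 ≫ Ka2, the first ionization dominates [H+].
Ka1 = x²/(0.0447 − x) = 5.1 × 10^-2
Solving the quadratic: x = (−Ka1 + √(Ka1² + 4·Ka1·C₀))/2 = 2.86 × 10^-2 M
pH = −log(2.86 × 10^-2) = 1.54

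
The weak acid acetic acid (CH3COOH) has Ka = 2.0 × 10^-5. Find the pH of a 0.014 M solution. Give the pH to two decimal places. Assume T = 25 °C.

pH = 3.28

CH3COOH ⇌ CH3COO- + H+
Ka = [H+]²/(0.014 − [H+]) = 2.0 × 10^-5
Since Ka ≪ C₀, [H+] ≈ √(Ka·C₀) = 5.29 × 10^-4 M.
Check: 3.8% ionized — well under 5%, approximation valid.
pH = −log(5.29 × 10^-4) = 3.28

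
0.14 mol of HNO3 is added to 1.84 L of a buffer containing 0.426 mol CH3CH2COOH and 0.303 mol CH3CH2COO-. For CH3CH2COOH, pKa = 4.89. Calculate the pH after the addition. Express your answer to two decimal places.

Added H+ converts CH3CH2COO- to CH3CH2COOH: CH3CH2COOH → 0.566 mol, CH3CH2COO- → 0.163 mol.
pH = pKa + log([A⁻]/[HA]) = 4.89 + log(0.163/0.566) = 4.89 -0.541

pH = 4.35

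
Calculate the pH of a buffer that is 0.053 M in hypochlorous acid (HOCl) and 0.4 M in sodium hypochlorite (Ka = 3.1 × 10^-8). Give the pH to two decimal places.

pH = 8.39

pKa = −log(3.1 × 10^-8) = 7.509
pH = pKa + log([A⁻]/[HA]) = 7.509 + log(0.4/0.053)
pH = 7.509 + (+0.878) = 8.39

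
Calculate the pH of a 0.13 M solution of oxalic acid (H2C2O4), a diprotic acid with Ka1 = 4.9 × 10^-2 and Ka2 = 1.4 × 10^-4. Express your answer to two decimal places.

pH = 1.23

Since Ka1 ≫ Ka2, the first ionization dominates [H+].
Ka1 = x²/(0.13 − x) = 4.9 × 10^-2
Solving the quadratic: x = (−Ka1 + √(Ka1² + 4·Ka1·C₀))/2 = 5.90 × 10^-2 M
pH = −log(5.90 × 10^-2) = 1.23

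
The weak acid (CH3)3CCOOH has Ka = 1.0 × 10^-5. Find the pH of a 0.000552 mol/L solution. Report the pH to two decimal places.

pH = 4.16

(CH3)3CCOOH ⇌ (CH3)3CCOO- + H+
Let x = [H+] at equilibrium. Ka = x²/(0.000552 − x).
x is not negligible relative to C₀; solve x² + 1e-05·x − 5.52e-09 = 0.
x = (−Ka + √(Ka² + 4·Ka·C₀))/2 = 6.95 × 10^-5 M
pH = −log[H+] = −log(6.95 × 10^-5) = 4.16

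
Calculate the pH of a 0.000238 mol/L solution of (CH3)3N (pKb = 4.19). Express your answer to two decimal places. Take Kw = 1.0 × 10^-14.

(CH3)3N + H2O ⇌ (CH3)3NH+ + OH-
Kb = 10^(−4.19) = 6.46 × 10^-5
Kb = [OH-]²/(0.000238 − [OH-]) = 6.46 × 10^-5
[OH-] is not negligible relative to C₀; solve [OH-]² + 6.46e-05·[OH-] − 1.54e-08 = 0.
[OH-] = [−6.46e-05 + √(6.46e-05² + 6.15e-08)]/2 = 9.58 × 10^-5 M
pOH = 4.02, so pH = 14.00 − pOH = 9.98

pH = 9.98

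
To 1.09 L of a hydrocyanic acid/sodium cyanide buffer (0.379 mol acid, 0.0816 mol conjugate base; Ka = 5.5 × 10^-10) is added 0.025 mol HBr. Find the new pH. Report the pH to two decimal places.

pH = 8.41

After neutralization: n(HCN) = 0.404 mol, n(CN-) = 0.0566 mol.
pKa = −log(5.5 × 10^-10) = 9.260
pH = pKa + log(n_CN-/n_HCN) = 9.260 + log(0.0566/0.404) = 9.260 + (-0.854)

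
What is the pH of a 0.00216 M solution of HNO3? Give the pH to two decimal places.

HNO3 is a strong acid and dissociates completely, so [H+] = 0.00216 M.
pH = -log(0.00216) = 2.67

pH = 2.67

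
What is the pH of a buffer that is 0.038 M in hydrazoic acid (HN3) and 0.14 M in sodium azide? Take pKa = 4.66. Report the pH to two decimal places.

pH = 5.23

Using pH = pKa + log([base]/[acid]) with [base]/[acid] = 0.14/0.038:
pH = 4.66 + (+0.566) = 5.23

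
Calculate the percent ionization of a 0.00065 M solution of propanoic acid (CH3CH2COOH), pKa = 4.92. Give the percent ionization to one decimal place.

CH3CH2COOH ⇌ CH3CH2COO- + H+; let x = [H+] at equilibrium.
Ka = 10^(−4.92) = 1.20 × 10^-5
Ka = x²/(C₀ − x); solving the quadratic gives x = 8.25 × 10^-5 M.
% ionization = x/C₀ × 100% = 8.25 × 10^-5/0.00065 × 100% = 12.7%

12.7%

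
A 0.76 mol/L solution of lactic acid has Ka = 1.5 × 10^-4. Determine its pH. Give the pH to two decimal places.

pH = 1.97

CH3CH(OH)COOH ⇌ CH3CH(OH)COO- + H+
From the ICE table, Ka = x²/(0.76 − x) = 1.5 × 10^-4.
Assume x ≪ 0.76: x ≈ √(1.5 × 10^-4 × 0.76) = 1.07 × 10^-2 M
Check: 1.4% ionized — well under 5%, approximation valid.
pH = −log[H+] = −log(1.07 × 10^-2) = 1.97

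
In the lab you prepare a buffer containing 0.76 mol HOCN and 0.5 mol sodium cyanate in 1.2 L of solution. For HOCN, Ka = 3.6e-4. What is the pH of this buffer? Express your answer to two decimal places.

pH = 3.26

pKa = −log(3.6 × 10^-4) = 3.444
Using pH = pKa + log([base]/[acid]) with [base]/[acid] = 0.5/0.76:
pH = 3.444 + (-0.182) = 3.26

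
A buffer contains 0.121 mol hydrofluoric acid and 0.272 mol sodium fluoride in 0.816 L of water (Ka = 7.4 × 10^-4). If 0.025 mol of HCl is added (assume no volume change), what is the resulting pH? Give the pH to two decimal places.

pH = 3.36

After neutralization: n(HF) = 0.146 mol, n(F-) = 0.247 mol.
pKa = −log(7.4 × 10^-4) = 3.131
pH = pKa + log([A⁻]/[HA]) = 3.131 + log(0.247/0.146) = 3.131 +0.228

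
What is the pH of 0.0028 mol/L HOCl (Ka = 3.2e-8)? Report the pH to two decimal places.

pH = 5.02

HOCl ⇌ OCl- + H+
Let x = [H+] at equilibrium. Ka = x²/(0.0028 − x).
Since Ka ≪ C₀, x ≈ √(Ka·C₀) = 9.47 × 10^-6 M.
pH = −log[H+] = −log(9.47 × 10^-6) = 5.02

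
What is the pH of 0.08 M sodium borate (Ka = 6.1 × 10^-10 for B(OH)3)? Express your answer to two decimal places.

pH = 11.06

B(OH)4- is the conjugate base of the weak acid B(OH)3.
Kb = Kw/Ka = 1.0×10^-14 / 6.1 × 10^-10 = 1.64 × 10^-5
Kb = x²/(0.08 − x) = 1.64 × 10^-5
Neglecting x in the denominator: x = √(1.64 × 10^-5 × 0.08) = 1.15 × 10^-3 M
pOH = −log(1.15 × 10^-3) = 2.94; pH = 14.00 − 2.94 = 11.06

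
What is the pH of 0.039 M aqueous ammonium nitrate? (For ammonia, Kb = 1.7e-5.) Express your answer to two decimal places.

NH4+ is the conjugate acid of the weak base NH3.
Ka = Kw/Kb = 1.0×10^-14 / 1.7 × 10^-5 = 5.88 × 10^-10
From the ICE table, Ka = x²/(0.039 − x) = 5.88 × 10^-10.
Neglecting x in the denominator: x = √(5.88 × 10^-10 × 0.039) = 4.79 × 10^-6 M
(x/C₀ = 0.012% < 5%, so the approximation holds.)
pH = −log(4.79 × 10^-6) = 5.32

pH = 5.32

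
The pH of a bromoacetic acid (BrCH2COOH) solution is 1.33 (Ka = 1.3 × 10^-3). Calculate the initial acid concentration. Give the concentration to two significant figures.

C₀ = 1.7 M

[H+] = 10^(-1.33) = 4.68 × 10^-2 M = x
Ka = x²/(C₀ − x) ⇒ C₀ = x + x²/Ka
C₀ = 4.68 × 10^-2 + (4.68 × 10^-2)²/(1.3 × 10^-3) = 1.73 M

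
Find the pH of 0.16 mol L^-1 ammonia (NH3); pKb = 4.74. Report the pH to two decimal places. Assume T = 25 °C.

pH = 11.23

NH3 + H2O ⇌ NH4+ + OH-
Kb = 10^(−4.74) = 1.82 × 10^-5
Let x = [OH-] at equilibrium. Kb = x²/(0.16 − x).
Assume x ≪ 0.16: x ≈ √(1.82 × 10^-5 × 0.16) = 1.71 × 10^-3 M
pOH = −log(1.71 × 10^-3) = 2.77; pH = 14.00 − 2.77 = 11.23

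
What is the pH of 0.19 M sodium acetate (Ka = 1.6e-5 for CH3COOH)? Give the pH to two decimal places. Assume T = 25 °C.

pH = 9.04

CH3COO- is the conjugate base of the weak acid CH3COOH.
Kb = Kw/Ka = 1.0×10^-14 / 1.6 × 10^-5 = 6.25 × 10^-10
Let x = [OH-] at equilibrium. Kb = x²/(0.19 − x).
Neglecting x in the denominator: x = √(6.25 × 10^-10 × 0.19) = 1.09 × 10^-5 M
(x/C₀ = 0.0057% < 5%, so the approximation holds.)
pOH = −log(1.09 × 10^-5) = 4.96; pH = 14.00 − 4.96 = 9.04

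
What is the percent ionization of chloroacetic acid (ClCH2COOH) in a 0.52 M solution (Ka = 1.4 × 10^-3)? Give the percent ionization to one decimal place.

5.1%

ClCH2COOH ⇌ ClCH2COO- + H+; let x = [H+] at equilibrium.
Ka = x²/(C₀ − x); solving the quadratic gives x = 2.63 × 10^-2 M.
% ionization = x/C₀ × 100% = 2.63 × 10^-2/0.52 × 100% = 5.1%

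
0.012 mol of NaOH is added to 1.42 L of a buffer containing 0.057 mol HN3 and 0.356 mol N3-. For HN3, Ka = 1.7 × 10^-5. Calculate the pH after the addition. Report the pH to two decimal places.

After neutralization: n(HN3) = 0.045 mol, n(N3-) = 0.368 mol.
pKa = −log(1.7 × 10^-5) = 4.770
Henderson–Hasselbalch with mole ratio 0.368/0.045: pH = 4.770 + (+0.913)

pH = 5.68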